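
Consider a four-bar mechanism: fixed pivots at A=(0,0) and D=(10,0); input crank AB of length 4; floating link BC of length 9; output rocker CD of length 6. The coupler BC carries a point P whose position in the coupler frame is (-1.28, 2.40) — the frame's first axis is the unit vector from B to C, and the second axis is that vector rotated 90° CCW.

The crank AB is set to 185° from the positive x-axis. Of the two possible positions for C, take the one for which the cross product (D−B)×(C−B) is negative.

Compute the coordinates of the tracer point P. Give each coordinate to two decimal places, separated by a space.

A=(0,0), D=(10.00,0)
B = A + 4.00·(cos185°, sin185°) = (-3.9848, -0.3486)
|BD| = 13.9891
circle(B,9.00) ∩ circle(D,6.00): a=8.6030, h=2.6437
  candidates: C₊=(4.5496,2.5087) cross=36.983; C₋=(4.6814,-2.7771) cross=-36.983
  mode - wants cross < 0 → take C=(4.6814,-2.7771) (cross=-36.983)
ex = (C−B)/|BC| = (0.9629,-0.2698); ey = (0.2698,0.9629)
P = B + -1.28·ex + 2.40·ey = (-4.5697,2.3077)

-4.57 2.31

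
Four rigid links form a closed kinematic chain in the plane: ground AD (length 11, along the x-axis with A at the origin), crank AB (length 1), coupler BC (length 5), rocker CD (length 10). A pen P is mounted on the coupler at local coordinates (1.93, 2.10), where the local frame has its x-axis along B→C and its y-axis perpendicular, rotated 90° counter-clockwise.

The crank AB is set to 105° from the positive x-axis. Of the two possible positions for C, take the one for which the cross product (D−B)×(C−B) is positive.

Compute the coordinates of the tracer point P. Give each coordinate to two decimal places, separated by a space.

A=(0,0), D=(11.00,0)
B = A + 1.00·(cos105°, sin105°) = (-0.2588, 0.9659)
|BD| = 11.3002
circle(B,5.00) ∩ circle(D,10.00): a=2.3316, h=4.4231
  candidates: C₊=(2.4423,5.1735) cross=49.982; C₋=(1.6861,-3.6403) cross=-49.982
  mode + wants cross > 0 → take C=(2.4423,5.1735) (cross=49.982)
ex = (C−B)/|BC| = (0.5402,0.8415); ey = (-0.8415,0.5402)
P = B + 1.93·ex + 2.10·ey = (-0.9834,3.7245)

-0.98 3.72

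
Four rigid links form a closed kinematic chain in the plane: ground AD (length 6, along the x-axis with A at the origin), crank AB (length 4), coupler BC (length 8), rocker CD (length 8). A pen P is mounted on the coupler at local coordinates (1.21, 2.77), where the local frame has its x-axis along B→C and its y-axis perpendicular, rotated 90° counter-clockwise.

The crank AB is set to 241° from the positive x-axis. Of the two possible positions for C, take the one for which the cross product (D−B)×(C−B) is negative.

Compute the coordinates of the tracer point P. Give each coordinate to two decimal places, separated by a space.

A=(0,0), D=(6.00,0)
B = A + 4.00·(cos241°, sin241°) = (-1.9392, -3.4985)
|BD| = 8.6759
circle(B,8.00) ∩ circle(D,8.00): a=4.3379, h=6.7218
  candidates: C₊=(-0.6801,4.4018) cross=58.317; C₋=(4.7409,-7.9003) cross=-58.317
  mode - wants cross < 0 → take C=(4.7409,-7.9003) (cross=-58.317)
ex = (C−B)/|BC| = (0.8350,-0.5502); ey = (0.5502,0.8350)
P = B + 1.21·ex + 2.77·ey = (0.5953,-1.8513)

0.60 -1.85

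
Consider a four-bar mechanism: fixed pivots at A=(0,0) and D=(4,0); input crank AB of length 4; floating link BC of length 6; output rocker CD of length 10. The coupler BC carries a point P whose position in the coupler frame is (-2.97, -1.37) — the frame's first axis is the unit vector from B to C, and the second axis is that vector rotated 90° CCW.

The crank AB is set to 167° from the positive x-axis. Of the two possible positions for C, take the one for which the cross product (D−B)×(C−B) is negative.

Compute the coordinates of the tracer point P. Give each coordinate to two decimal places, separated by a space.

-4.90 4.01

A=(0,0), D=(4.00,0)
B = A + 4.00·(cos167°, sin167°) = (-3.8975, 0.8998)
|BD| = 7.9486
circle(B,6.00) ∩ circle(D,10.00): a=-0.0516, h=5.9998
  candidates: C₊=(-3.2695,6.8669) cross=47.690; C₋=(-4.6279,-5.0556) cross=-47.690
  mode - wants cross < 0 → take C=(-4.6279,-5.0556) (cross=-47.690)
ex = (C−B)/|BC| = (-0.1217,-0.9926); ey = (0.9926,-0.1217)
P = B + -2.97·ex + -1.37·ey = (-4.8957,4.0145)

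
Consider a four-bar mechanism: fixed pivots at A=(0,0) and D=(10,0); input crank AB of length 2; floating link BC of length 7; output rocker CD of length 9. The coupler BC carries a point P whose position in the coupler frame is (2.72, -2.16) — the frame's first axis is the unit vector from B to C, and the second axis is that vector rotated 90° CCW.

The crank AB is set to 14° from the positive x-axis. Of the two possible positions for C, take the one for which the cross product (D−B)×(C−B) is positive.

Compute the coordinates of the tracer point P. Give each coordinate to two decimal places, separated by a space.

4.92 2.27

A=(0,0), D=(10.00,0)
B = A + 2.00·(cos14°, sin14°) = (1.9406, 0.4838)
|BD| = 8.0739
circle(B,7.00) ∩ circle(D,9.00): a=2.0553, h=6.6915
  candidates: C₊=(4.3932,7.0401) cross=54.026; C₋=(3.5912,-6.3188) cross=-54.026
  mode + wants cross > 0 → take C=(4.3932,7.0401) (cross=54.026)
ex = (C−B)/|BC| = (0.3504,0.9366); ey = (-0.9366,0.3504)
P = B + 2.72·ex + -2.16·ey = (4.9167,2.2746)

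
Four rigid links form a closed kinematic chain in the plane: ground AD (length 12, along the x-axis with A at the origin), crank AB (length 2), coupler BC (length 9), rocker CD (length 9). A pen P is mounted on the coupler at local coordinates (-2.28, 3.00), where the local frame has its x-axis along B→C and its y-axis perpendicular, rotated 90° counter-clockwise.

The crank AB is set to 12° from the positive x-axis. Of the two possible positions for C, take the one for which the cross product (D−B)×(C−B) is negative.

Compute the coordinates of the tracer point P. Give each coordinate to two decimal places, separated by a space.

3.32 3.93

A=(0,0), D=(12.00,0)
B = A + 2.00·(cos12°, sin12°) = (1.9563, 0.4158)
|BD| = 10.0523
circle(B,9.00) ∩ circle(D,9.00): a=5.0262, h=7.4658
  candidates: C₊=(7.2870,7.6673) cross=75.048; C₋=(6.6693,-7.2515) cross=-75.048
  mode - wants cross < 0 → take C=(6.6693,-7.2515) (cross=-75.048)
ex = (C−B)/|BC| = (0.5237,-0.8519); ey = (0.8519,0.5237)
P = B + -2.28·ex + 3.00·ey = (3.3181,3.9292)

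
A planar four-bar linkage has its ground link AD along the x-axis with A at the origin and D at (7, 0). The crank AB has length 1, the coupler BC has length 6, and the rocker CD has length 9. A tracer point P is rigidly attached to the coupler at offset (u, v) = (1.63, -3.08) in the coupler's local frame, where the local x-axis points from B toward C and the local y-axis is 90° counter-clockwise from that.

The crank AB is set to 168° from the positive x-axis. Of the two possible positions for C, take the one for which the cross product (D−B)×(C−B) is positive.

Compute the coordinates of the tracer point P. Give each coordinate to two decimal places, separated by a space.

2.39 1.12

A=(0,0), D=(7.00,0)
B = A + 1.00·(cos168°, sin168°) = (-0.9781, 0.2079)
|BD| = 7.9809
circle(B,6.00) ∩ circle(D,9.00): a=1.1712, h=5.8846
  candidates: C₊=(0.3459,6.0600) cross=46.964; C₋=(0.0393,-5.7052) cross=-46.964
  mode + wants cross > 0 → take C=(0.3459,6.0600) (cross=46.964)
ex = (C−B)/|BC| = (0.2207,0.9753); ey = (-0.9753,0.2207)
P = B + 1.63·ex + -3.08·ey = (2.3856,1.1180)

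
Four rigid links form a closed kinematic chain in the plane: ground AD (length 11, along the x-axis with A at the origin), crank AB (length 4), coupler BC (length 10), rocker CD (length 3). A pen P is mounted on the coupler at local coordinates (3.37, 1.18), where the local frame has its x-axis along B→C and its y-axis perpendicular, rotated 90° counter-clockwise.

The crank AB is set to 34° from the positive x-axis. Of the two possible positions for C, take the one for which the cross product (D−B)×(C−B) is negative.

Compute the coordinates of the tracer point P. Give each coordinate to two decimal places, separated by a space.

6.82 1.54

A=(0,0), D=(11.00,0)
B = A + 4.00·(cos34°, sin34°) = (3.3162, 2.2368)
|BD| = 8.0028
circle(B,10.00) ∩ circle(D,3.00): a=9.6869, h=2.4827
  candidates: C₊=(13.3109,1.9130) cross=19.868; C₋=(11.9231,-2.8545) cross=-19.868
  mode - wants cross < 0 → take C=(11.9231,-2.8545) (cross=-19.868)
ex = (C−B)/|BC| = (0.8607,-0.5091); ey = (0.5091,0.8607)
P = B + 3.37·ex + 1.18·ey = (6.8175,1.5366)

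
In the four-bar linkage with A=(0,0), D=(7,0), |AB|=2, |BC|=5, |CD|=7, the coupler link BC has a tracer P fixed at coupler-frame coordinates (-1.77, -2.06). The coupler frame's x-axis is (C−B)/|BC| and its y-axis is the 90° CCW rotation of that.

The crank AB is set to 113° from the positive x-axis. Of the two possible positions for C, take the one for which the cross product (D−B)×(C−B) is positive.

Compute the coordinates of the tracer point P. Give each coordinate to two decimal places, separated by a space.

-0.50 -0.86

A=(0,0), D=(7.00,0)
B = A + 2.00·(cos113°, sin113°) = (-0.7815, 1.8410)
|BD| = 7.9963
circle(B,5.00) ∩ circle(D,7.00): a=2.4974, h=4.3316
  candidates: C₊=(2.6462,5.4813) cross=34.637; C₋=(0.6516,-2.9492) cross=-34.637
  mode + wants cross > 0 → take C=(2.6462,5.4813) (cross=34.637)
ex = (C−B)/|BC| = (0.6855,0.7280); ey = (-0.7280,0.6855)
P = B + -1.77·ex + -2.06·ey = (-0.4951,-0.8598)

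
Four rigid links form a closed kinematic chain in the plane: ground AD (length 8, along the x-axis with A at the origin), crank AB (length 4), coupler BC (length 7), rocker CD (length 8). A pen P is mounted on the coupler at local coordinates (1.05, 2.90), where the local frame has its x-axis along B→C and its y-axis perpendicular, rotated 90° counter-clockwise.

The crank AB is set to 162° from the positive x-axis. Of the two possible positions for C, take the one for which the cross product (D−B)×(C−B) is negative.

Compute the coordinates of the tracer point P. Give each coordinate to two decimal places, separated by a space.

-0.97 2.46

A=(0,0), D=(8.00,0)
B = A + 4.00·(cos162°, sin162°) = (-3.8042, 1.2361)
|BD| = 11.8688
circle(B,7.00) ∩ circle(D,8.00): a=5.3025, h=4.5699
  candidates: C₊=(1.9453,5.2289) cross=54.239; C₋=(0.9935,-3.8612) cross=-54.239
  mode - wants cross < 0 → take C=(0.9935,-3.8612) (cross=-54.239)
ex = (C−B)/|BC| = (0.6854,-0.7282); ey = (0.7282,0.6854)
P = B + 1.05·ex + 2.90·ey = (-0.9729,2.4591)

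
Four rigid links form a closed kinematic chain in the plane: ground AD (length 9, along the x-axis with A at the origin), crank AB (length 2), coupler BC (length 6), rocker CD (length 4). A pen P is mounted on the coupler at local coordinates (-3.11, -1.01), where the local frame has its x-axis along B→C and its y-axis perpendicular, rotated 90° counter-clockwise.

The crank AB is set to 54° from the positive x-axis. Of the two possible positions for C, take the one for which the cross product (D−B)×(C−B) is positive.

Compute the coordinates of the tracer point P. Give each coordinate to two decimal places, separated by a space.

-1.49 -0.27

A=(0,0), D=(9.00,0)
B = A + 2.00·(cos54°, sin54°) = (1.1756, 1.6180)
|BD| = 7.9900
circle(B,6.00) ∩ circle(D,4.00): a=5.2466, h=2.9110
  candidates: C₊=(6.9029,3.4062) cross=23.258; C₋=(5.7239,-2.2951) cross=-23.258
  mode + wants cross > 0 → take C=(6.9029,3.4062) (cross=23.258)
ex = (C−B)/|BC| = (0.9546,0.2980); ey = (-0.2980,0.9546)
P = B + -3.11·ex + -1.01·ey = (-1.4921,-0.2729)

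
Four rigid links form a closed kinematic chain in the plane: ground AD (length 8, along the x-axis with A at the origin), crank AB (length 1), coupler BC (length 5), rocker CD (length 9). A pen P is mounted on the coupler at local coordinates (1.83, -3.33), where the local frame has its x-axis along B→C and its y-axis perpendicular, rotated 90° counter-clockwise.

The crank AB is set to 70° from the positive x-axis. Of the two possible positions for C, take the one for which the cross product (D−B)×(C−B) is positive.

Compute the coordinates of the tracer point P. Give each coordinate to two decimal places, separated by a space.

3.93 2.19

A=(0,0), D=(8.00,0)
B = A + 1.00·(cos70°, sin70°) = (0.3420, 0.9397)
|BD| = 7.7154
circle(B,5.00) ∩ circle(D,9.00): a=0.2286, h=4.9948
  candidates: C₊=(1.1773,5.8694) cross=38.537; C₋=(-0.0394,-4.0457) cross=-38.537
  mode + wants cross > 0 → take C=(1.1773,5.8694) (cross=38.537)
ex = (C−B)/|BC| = (0.1670,0.9859); ey = (-0.9859,0.1670)
P = B + 1.83·ex + -3.33·ey = (3.9309,2.1877)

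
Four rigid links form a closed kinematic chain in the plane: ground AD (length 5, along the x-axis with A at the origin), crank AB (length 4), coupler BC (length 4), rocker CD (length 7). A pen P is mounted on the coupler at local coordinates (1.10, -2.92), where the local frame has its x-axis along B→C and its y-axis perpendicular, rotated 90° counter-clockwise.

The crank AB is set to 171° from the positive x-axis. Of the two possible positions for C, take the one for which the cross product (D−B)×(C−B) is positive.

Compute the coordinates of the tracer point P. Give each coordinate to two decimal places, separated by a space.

-1.12 -0.68

A=(0,0), D=(5.00,0)
B = A + 4.00·(cos171°, sin171°) = (-3.9508, 0.6257)
|BD| = 8.9726
circle(B,4.00) ∩ circle(D,7.00): a=2.6474, h=2.9986
  candidates: C₊=(-1.1007,3.4324) cross=26.905; C₋=(-1.5189,-2.5502) cross=-26.905
  mode + wants cross > 0 → take C=(-1.1007,3.4324) (cross=26.905)
ex = (C−B)/|BC| = (0.7125,0.7017); ey = (-0.7017,0.7125)
P = B + 1.10·ex + -2.92·ey = (-1.1181,-0.6830)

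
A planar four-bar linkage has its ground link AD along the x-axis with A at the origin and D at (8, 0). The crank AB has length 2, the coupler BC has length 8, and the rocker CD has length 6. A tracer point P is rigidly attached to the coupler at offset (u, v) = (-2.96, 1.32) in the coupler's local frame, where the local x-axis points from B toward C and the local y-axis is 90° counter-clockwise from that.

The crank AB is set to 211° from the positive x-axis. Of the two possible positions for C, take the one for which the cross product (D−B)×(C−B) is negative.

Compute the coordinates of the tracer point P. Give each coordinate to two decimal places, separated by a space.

-3.53 1.65

A=(0,0), D=(8.00,0)
B = A + 2.00·(cos211°, sin211°) = (-1.7143, -1.0301)
|BD| = 9.7688
circle(B,8.00) ∩ circle(D,6.00): a=6.3175, h=4.9080
  candidates: C₊=(4.0504,4.5168) cross=47.946; C₋=(5.0855,-5.2446) cross=-47.946
  mode - wants cross < 0 → take C=(5.0855,-5.2446) (cross=-47.946)
ex = (C−B)/|BC| = (0.8500,-0.5268); ey = (0.5268,0.8500)
P = B + -2.96·ex + 1.32·ey = (-3.5349,1.6513)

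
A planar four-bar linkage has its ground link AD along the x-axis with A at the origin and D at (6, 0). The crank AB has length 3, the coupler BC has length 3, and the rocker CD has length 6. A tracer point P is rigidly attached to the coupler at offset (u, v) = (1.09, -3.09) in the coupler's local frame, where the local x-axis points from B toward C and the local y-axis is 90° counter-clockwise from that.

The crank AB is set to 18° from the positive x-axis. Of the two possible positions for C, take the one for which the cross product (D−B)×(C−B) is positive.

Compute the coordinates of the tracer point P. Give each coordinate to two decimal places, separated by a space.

4.56 3.72

A=(0,0), D=(6.00,0)
B = A + 3.00·(cos18°, sin18°) = (2.8532, 0.9271)
|BD| = 3.2805
circle(B,3.00) ∩ circle(D,6.00): a=-2.4749, h=1.6955
  candidates: C₊=(0.9583,3.2529) cross=5.562; C₋=(0.0000,-0.0000) cross=-5.562
  mode + wants cross > 0 → take C=(0.9583,3.2529) (cross=5.562)
ex = (C−B)/|BC| = (-0.6316,0.7753); ey = (-0.7753,-0.6316)
P = B + 1.09·ex + -3.09·ey = (4.5603,3.7238)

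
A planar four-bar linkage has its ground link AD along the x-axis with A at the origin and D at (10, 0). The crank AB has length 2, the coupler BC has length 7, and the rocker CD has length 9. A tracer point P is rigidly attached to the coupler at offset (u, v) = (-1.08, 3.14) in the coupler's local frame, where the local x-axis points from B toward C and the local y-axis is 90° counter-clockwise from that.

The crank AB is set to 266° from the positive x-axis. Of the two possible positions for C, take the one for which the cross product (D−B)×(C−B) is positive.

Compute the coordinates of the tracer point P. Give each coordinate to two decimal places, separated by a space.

A=(0,0), D=(10.00,0)
B = A + 2.00·(cos266°, sin266°) = (-0.1395, -1.9951)
|BD| = 10.3339
circle(B,7.00) ∩ circle(D,9.00): a=3.6187, h=5.9921
  candidates: C₊=(2.2542,4.5829) cross=61.922; C₋=(4.5679,-7.1758) cross=-61.922
  mode + wants cross > 0 → take C=(2.2542,4.5829) (cross=61.922)
ex = (C−B)/|BC| = (0.3420,0.9397); ey = (-0.9397,0.3420)
P = B + -1.08·ex + 3.14·ey = (-3.4595,-1.9363)

-3.46 -1.94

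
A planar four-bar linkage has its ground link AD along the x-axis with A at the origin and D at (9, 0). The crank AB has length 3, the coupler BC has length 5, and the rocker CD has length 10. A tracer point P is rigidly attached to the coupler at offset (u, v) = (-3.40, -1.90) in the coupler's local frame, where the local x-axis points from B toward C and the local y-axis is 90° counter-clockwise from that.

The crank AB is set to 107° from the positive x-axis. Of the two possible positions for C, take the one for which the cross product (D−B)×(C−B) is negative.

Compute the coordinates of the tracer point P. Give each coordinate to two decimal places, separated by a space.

A=(0,0), D=(9.00,0)
B = A + 3.00·(cos107°, sin107°) = (-0.8771, 2.8689)
|BD| = 10.2853
circle(B,5.00) ∩ circle(D,10.00): a=1.4967, h=4.7707
  candidates: C₊=(1.8909,7.0328) cross=49.069; C₋=(-0.7705,-2.1299) cross=-49.069
  mode - wants cross < 0 → take C=(-0.7705,-2.1299) (cross=-49.069)
ex = (C−B)/|BC| = (0.0213,-0.9998); ey = (0.9998,0.0213)
P = B + -3.40·ex + -1.90·ey = (-2.8492,6.2276)

-2.85 6.23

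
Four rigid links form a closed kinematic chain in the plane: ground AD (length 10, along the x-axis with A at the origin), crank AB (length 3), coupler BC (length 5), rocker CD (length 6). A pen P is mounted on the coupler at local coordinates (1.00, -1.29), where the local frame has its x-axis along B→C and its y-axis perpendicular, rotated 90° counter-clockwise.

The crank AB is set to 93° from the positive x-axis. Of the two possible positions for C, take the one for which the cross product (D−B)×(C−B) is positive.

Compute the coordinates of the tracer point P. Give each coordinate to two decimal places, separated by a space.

0.86 1.72

A=(0,0), D=(10.00,0)
B = A + 3.00·(cos93°, sin93°) = (-0.1570, 2.9959)
|BD| = 10.5896
circle(B,5.00) ∩ circle(D,6.00): a=4.7754, h=1.4816
  candidates: C₊=(4.8425,3.0660) cross=15.690; C₋=(4.0042,0.2238) cross=-15.690
  mode + wants cross > 0 → take C=(4.8425,3.0660) (cross=15.690)
ex = (C−B)/|BC| = (0.9999,0.0140); ey = (-0.0140,0.9999)
P = B + 1.00·ex + -1.29·ey = (0.8610,1.7200)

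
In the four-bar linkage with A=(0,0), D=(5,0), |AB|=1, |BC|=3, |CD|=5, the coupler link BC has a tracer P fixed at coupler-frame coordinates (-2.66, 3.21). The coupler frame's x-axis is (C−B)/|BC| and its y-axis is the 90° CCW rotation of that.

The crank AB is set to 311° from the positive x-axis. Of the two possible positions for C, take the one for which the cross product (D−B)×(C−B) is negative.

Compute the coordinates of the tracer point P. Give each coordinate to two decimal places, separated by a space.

A=(0,0), D=(5.00,0)
B = A + 1.00·(cos311°, sin311°) = (0.6561, -0.7547)
|BD| = 4.4090
circle(B,3.00) ∩ circle(D,5.00): a=0.3900, h=2.9745
  candidates: C₊=(0.5312,2.2427) cross=13.115; C₋=(1.5495,-3.6186) cross=-13.115
  mode - wants cross < 0 → take C=(1.5495,-3.6186) (cross=-13.115)
ex = (C−B)/|BC| = (0.2978,-0.9546); ey = (0.9546,0.2978)
P = B + -2.66·ex + 3.21·ey = (2.9282,2.7406)

2.93 2.74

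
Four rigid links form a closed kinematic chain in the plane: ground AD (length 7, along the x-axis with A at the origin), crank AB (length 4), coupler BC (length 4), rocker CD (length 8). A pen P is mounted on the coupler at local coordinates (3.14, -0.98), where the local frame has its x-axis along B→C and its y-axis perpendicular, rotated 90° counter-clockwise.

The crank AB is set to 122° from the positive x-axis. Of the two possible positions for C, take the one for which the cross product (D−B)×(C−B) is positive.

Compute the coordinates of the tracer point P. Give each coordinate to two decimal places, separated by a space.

A=(0,0), D=(7.00,0)
B = A + 4.00·(cos122°, sin122°) = (-2.1197, 3.3922)
|BD| = 9.7301
circle(B,4.00) ∩ circle(D,8.00): a=2.3985, h=3.2011
  candidates: C₊=(1.2443,5.5563) cross=31.147; C₋=(-0.9877,-0.4443) cross=-31.147
  mode + wants cross > 0 → take C=(1.2443,5.5563) (cross=31.147)
ex = (C−B)/|BC| = (0.8410,0.5410); ey = (-0.5410,0.8410)
P = B + 3.14·ex + -0.98·ey = (1.0513,4.2668)

1.05 4.27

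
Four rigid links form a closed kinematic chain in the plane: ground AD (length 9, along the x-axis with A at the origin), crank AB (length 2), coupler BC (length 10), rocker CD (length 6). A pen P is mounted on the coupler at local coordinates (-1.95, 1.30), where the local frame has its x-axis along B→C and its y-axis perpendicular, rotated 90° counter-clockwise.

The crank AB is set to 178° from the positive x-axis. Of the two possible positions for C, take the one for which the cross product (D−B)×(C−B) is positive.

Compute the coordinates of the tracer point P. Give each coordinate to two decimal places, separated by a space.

A=(0,0), D=(9.00,0)
B = A + 2.00·(cos178°, sin178°) = (-1.9988, 0.0698)
|BD| = 10.9990
circle(B,10.00) ∩ circle(D,6.00): a=8.4089, h=5.4121
  candidates: C₊=(6.4443,5.4285) cross=59.528; C₋=(6.3756,-5.3956) cross=-59.528
  mode + wants cross > 0 → take C=(6.4443,5.4285) (cross=59.528)
ex = (C−B)/|BC| = (0.8443,0.5359); ey = (-0.5359,0.8443)
P = B + -1.95·ex + 1.30·ey = (-4.3418,0.1225)

-4.34 0.12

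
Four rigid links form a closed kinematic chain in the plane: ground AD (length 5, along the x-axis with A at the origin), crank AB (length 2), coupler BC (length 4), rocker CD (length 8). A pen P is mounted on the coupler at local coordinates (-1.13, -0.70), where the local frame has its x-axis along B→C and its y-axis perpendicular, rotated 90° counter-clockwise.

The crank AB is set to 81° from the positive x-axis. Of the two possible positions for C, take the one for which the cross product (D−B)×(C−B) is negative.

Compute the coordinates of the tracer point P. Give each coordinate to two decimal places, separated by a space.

0.85 3.19

A=(0,0), D=(5.00,0)
B = A + 2.00·(cos81°, sin81°) = (0.3129, 1.9754)
|BD| = 5.0864
circle(B,4.00) ∩ circle(D,8.00): a=-2.1753, h=3.3568
  candidates: C₊=(-0.3880,5.9135) cross=17.074; C₋=(-2.9953,-0.2731) cross=-17.074
  mode - wants cross < 0 → take C=(-2.9953,-0.2731) (cross=-17.074)
ex = (C−B)/|BC| = (-0.8271,-0.5621); ey = (0.5621,-0.8271)
P = B + -1.13·ex + -0.70·ey = (0.8539,3.1895)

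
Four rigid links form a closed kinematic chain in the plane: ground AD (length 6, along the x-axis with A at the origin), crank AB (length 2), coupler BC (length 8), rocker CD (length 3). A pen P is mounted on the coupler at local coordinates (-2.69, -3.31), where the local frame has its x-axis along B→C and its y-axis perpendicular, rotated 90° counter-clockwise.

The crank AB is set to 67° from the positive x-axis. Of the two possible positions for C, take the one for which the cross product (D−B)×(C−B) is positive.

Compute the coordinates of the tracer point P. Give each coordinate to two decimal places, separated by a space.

A=(0,0), D=(6.00,0)
B = A + 2.00·(cos67°, sin67°) = (0.7815, 1.8410)
|BD| = 5.5338
circle(B,8.00) ∩ circle(D,3.00): a=7.7364, h=2.0368
  candidates: C₊=(8.7548,1.1880) cross=11.271; C₋=(7.3995,-2.6535) cross=-11.271
  mode + wants cross > 0 → take C=(8.7548,1.1880) (cross=11.271)
ex = (C−B)/|BC| = (0.9967,-0.0816); ey = (0.0816,0.9967)
P = B + -2.69·ex + -3.31·ey = (-2.1698,-1.2384)

-2.17 -1.24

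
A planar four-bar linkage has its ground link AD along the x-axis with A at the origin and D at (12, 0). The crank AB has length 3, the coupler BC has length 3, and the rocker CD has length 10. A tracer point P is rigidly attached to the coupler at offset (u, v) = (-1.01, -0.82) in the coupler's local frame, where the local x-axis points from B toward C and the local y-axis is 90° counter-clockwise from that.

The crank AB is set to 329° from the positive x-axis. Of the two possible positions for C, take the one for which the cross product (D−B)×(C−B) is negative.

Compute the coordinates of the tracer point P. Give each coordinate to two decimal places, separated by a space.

1.59 -0.69

A=(0,0), D=(12.00,0)
B = A + 3.00·(cos329°, sin329°) = (2.5715, -1.5451)
|BD| = 9.5543
circle(B,3.00) ∩ circle(D,10.00): a=0.0149, h=3.0000
  candidates: C₊=(2.1010,1.4178) cross=28.662; C₋=(3.0713,-4.5032) cross=-28.662
  mode - wants cross < 0 → take C=(3.0713,-4.5032) (cross=-28.662)
ex = (C−B)/|BC| = (0.1666,-0.9860); ey = (0.9860,0.1666)
P = B + -1.01·ex + -0.82·ey = (1.5947,-0.6858)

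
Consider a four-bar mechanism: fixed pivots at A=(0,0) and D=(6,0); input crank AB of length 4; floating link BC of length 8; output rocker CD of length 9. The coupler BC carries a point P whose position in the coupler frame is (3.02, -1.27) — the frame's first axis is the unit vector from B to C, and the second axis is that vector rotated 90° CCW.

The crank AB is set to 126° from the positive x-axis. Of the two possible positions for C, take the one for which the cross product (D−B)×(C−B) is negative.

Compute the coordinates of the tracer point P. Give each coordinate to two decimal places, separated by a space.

A=(0,0), D=(6.00,0)
B = A + 4.00·(cos126°, sin126°) = (-2.3511, 3.2361)
|BD| = 8.9562
circle(B,8.00) ∩ circle(D,9.00): a=3.5290, h=7.1795
  candidates: C₊=(3.5336,8.6555) cross=64.302; C₋=(-1.6546,-4.7336) cross=-64.302
  mode - wants cross < 0 → take C=(-1.6546,-4.7336) (cross=-64.302)
ex = (C−B)/|BC| = (0.0871,-0.9962); ey = (0.9962,0.0871)
P = B + 3.02·ex + -1.27·ey = (-3.3534,0.1170)

-3.35 0.12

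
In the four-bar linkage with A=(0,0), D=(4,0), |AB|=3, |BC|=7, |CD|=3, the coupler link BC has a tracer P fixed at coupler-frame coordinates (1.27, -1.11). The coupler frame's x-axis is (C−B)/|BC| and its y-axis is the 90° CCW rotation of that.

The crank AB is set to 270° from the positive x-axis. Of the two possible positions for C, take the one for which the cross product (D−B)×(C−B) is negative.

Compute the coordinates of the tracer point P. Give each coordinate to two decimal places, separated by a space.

1.52 -3.74

A=(0,0), D=(4.00,0)
B = A + 3.00·(cos270°, sin270°) = (-0.0000, -3.0000)
|BD| = 5.0000
circle(B,7.00) ∩ circle(D,3.00): a=6.5000, h=2.5981
  candidates: C₊=(3.6412,2.9785) cross=12.990; C₋=(6.7588,-1.1785) cross=-12.990
  mode - wants cross < 0 → take C=(6.7588,-1.1785) (cross=-12.990)
ex = (C−B)/|BC| = (0.9655,0.2602); ey = (-0.2602,0.9655)
P = B + 1.27·ex + -1.11·ey = (1.5151,-3.7413)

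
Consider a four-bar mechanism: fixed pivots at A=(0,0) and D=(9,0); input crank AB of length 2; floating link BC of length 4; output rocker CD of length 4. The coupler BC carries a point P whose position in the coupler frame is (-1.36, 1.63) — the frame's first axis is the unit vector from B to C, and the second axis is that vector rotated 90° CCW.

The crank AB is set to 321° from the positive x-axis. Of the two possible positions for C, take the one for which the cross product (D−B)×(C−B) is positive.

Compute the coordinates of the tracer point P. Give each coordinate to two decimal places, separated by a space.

-0.42 -0.49

A=(0,0), D=(9.00,0)
B = A + 2.00·(cos321°, sin321°) = (1.5543, -1.2586)
|BD| = 7.5513
circle(B,4.00) ∩ circle(D,4.00): a=3.7757, h=1.3207
  candidates: C₊=(5.0570,0.6729) cross=9.973; C₋=(5.4973,-1.9316) cross=-9.973
  mode + wants cross > 0 → take C=(5.0570,0.6729) (cross=9.973)
ex = (C−B)/|BC| = (0.8757,0.4829); ey = (-0.4829,0.8757)
P = B + -1.36·ex + 1.63·ey = (-0.4237,-0.4880)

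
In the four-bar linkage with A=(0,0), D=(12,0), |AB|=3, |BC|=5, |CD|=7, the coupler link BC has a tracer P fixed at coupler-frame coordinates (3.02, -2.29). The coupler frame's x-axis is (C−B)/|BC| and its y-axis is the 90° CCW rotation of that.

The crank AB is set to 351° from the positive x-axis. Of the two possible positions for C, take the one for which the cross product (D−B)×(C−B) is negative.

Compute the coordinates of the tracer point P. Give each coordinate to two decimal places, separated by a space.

3.33 -4.24

A=(0,0), D=(12.00,0)
B = A + 3.00·(cos351°, sin351°) = (2.9631, -0.4693)
|BD| = 9.0491
circle(B,5.00) ∩ circle(D,7.00): a=3.1985, h=3.8432
  candidates: C₊=(5.9579,3.5346) cross=34.777; C₋=(6.3565,-4.1414) cross=-34.777
  mode - wants cross < 0 → take C=(6.3565,-4.1414) (cross=-34.777)
ex = (C−B)/|BC| = (0.6787,-0.7344); ey = (0.7344,0.6787)
P = B + 3.02·ex + -2.29·ey = (3.3309,-4.2415)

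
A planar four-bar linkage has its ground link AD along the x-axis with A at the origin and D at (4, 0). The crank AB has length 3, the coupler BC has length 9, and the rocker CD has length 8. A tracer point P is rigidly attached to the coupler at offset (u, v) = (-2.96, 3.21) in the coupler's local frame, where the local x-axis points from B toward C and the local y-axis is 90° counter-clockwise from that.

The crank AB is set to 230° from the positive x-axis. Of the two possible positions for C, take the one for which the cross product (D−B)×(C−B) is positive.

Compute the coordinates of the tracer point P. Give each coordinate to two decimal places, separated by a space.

-5.56 -4.72

A=(0,0), D=(4.00,0)
B = A + 3.00·(cos230°, sin230°) = (-1.9284, -2.2981)
|BD| = 6.3582
circle(B,9.00) ∩ circle(D,8.00): a=4.5160, h=7.7850
  candidates: C₊=(-0.5315,6.5928) cross=49.499; C₋=(5.0961,-7.9246) cross=-49.499
  mode + wants cross > 0 → take C=(-0.5315,6.5928) (cross=49.499)
ex = (C−B)/|BC| = (0.1552,0.9879); ey = (-0.9879,0.1552)
P = B + -2.96·ex + 3.21·ey = (-5.5589,-4.7241)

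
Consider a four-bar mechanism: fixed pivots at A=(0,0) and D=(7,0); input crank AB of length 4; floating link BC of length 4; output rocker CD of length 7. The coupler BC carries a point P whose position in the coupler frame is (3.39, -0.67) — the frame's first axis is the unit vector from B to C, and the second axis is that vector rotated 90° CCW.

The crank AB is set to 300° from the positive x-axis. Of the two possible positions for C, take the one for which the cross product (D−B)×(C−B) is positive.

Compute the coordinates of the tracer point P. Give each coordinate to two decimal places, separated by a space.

A=(0,0), D=(7.00,0)
B = A + 4.00·(cos300°, sin300°) = (2.0000, -3.4641)
|BD| = 6.0828
circle(B,4.00) ∩ circle(D,7.00): a=0.3288, h=3.9865
  candidates: C₊=(-0.0000,0.0000) cross=24.249; C₋=(4.5405,-6.5537) cross=-24.249
  mode + wants cross > 0 → take C=(-0.0000,0.0000) (cross=24.249)
ex = (C−B)/|BC| = (-0.5000,0.8660); ey = (-0.8660,-0.5000)
P = B + 3.39·ex + -0.67·ey = (0.8852,-0.1933)

0.89 -0.19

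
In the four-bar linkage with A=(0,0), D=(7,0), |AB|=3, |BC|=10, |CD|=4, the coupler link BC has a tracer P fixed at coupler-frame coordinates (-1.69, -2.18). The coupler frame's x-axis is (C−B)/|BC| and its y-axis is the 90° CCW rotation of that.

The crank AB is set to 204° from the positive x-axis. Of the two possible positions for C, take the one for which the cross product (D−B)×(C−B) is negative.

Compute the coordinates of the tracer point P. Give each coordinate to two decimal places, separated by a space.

A=(0,0), D=(7.00,0)
B = A + 3.00·(cos204°, sin204°) = (-2.7406, -1.2202)
|BD| = 9.8168
circle(B,10.00) ∩ circle(D,4.00): a=9.1868, h=3.9501
  candidates: C₊=(5.8839,3.8411) cross=38.777; C₋=(6.8659,-3.9978) cross=-38.777
  mode - wants cross < 0 → take C=(6.8659,-3.9978) (cross=-38.777)
ex = (C−B)/|BC| = (0.9607,-0.2778); ey = (0.2778,0.9607)
P = B + -1.69·ex + -2.18·ey = (-4.9696,-2.8450)

-4.97 -2.85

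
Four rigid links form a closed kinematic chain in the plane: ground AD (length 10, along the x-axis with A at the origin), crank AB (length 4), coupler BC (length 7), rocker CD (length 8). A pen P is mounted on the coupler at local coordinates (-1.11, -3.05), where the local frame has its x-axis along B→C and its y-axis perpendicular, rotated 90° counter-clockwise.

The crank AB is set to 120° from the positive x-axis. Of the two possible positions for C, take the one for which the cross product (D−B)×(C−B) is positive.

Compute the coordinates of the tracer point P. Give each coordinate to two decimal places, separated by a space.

A=(0,0), D=(10.00,0)
B = A + 4.00·(cos120°, sin120°) = (-2.0000, 3.4641)
|BD| = 12.4900
circle(B,7.00) ∩ circle(D,8.00): a=5.6445, h=4.1400
  candidates: C₊=(4.5713,5.8762) cross=51.708; C₋=(2.2749,-2.0790) cross=-51.708
  mode + wants cross > 0 → take C=(4.5713,5.8762) (cross=51.708)
ex = (C−B)/|BC| = (0.9388,0.3446); ey = (-0.3446,0.9388)
P = B + -1.11·ex + -3.05·ey = (-1.9911,0.2184)

-1.99 0.22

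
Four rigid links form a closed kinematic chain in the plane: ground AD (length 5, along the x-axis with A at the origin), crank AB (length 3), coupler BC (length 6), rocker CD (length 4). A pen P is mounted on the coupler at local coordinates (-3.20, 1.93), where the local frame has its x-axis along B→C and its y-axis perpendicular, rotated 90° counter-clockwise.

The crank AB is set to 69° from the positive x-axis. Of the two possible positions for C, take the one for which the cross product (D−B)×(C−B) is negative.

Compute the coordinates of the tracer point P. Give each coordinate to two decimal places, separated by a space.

2.24 6.35

A=(0,0), D=(5.00,0)
B = A + 3.00·(cos69°, sin69°) = (1.0751, 2.8007)
|BD| = 4.8217
circle(B,6.00) ∩ circle(D,4.00): a=4.4848, h=3.9858
  candidates: C₊=(7.0409,3.4401) cross=19.218; C₋=(2.4106,-3.0487) cross=-19.218
  mode - wants cross < 0 → take C=(2.4106,-3.0487) (cross=-19.218)
ex = (C−B)/|BC| = (0.2226,-0.9749); ey = (0.9749,0.2226)
P = B + -3.20·ex + 1.93·ey = (2.2444,6.3500)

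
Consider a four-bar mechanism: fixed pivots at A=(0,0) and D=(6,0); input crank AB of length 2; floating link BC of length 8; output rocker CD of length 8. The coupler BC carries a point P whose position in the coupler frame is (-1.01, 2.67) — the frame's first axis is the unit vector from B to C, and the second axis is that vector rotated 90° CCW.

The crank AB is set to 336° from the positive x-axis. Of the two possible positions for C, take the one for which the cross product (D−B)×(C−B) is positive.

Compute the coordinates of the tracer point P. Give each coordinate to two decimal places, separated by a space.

A=(0,0), D=(6.00,0)
B = A + 2.00·(cos336°, sin336°) = (1.8271, -0.8135)
|BD| = 4.2515
circle(B,8.00) ∩ circle(D,8.00): a=2.1257, h=7.7124
  candidates: C₊=(2.4379,7.1632) cross=32.789; C₋=(5.3892,-7.9767) cross=-32.789
  mode + wants cross > 0 → take C=(2.4379,7.1632) (cross=32.789)
ex = (C−B)/|BC| = (0.0763,0.9971); ey = (-0.9971,0.0763)
P = B + -1.01·ex + 2.67·ey = (-0.9122,-1.6167)

-0.91 -1.62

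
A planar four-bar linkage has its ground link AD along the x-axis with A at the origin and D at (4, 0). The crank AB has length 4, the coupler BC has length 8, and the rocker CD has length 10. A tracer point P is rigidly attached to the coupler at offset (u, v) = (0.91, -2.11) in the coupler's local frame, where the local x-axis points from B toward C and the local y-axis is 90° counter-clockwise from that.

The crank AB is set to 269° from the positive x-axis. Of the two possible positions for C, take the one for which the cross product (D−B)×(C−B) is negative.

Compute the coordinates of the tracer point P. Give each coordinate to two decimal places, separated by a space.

-1.02 -6.09

A=(0,0), D=(4.00,0)
B = A + 4.00·(cos269°, sin269°) = (-0.0698, -3.9994)
|BD| = 5.7060
circle(B,8.00) ∩ circle(D,10.00): a=-0.3016, h=7.9943
  candidates: C₊=(-5.8882,1.4912) cross=45.616; C₋=(5.3184,-9.9127) cross=-45.616
  mode - wants cross < 0 → take C=(5.3184,-9.9127) (cross=-45.616)
ex = (C−B)/|BC| = (0.6735,-0.7392); ey = (0.7392,0.6735)
P = B + 0.91·ex + -2.11·ey = (-1.0165,-6.0932)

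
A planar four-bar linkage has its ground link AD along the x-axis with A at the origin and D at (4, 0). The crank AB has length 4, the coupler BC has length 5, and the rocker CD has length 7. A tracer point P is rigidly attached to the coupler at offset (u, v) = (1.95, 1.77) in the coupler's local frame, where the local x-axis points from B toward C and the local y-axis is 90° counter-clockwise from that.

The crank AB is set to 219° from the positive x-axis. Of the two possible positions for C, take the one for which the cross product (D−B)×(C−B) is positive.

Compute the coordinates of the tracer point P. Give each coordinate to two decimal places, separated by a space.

-4.65 -0.38

A=(0,0), D=(4.00,0)
B = A + 4.00·(cos219°, sin219°) = (-3.1086, -2.5173)
|BD| = 7.5411
circle(B,5.00) ∩ circle(D,7.00): a=2.1793, h=4.5001
  candidates: C₊=(-2.5564,2.4521) cross=33.936; C₋=(0.4479,-6.0318) cross=-33.936
  mode + wants cross > 0 → take C=(-2.5564,2.4521) (cross=33.936)
ex = (C−B)/|BC| = (0.1104,0.9939); ey = (-0.9939,0.1104)
P = B + 1.95·ex + 1.77·ey = (-4.6524,-0.3838)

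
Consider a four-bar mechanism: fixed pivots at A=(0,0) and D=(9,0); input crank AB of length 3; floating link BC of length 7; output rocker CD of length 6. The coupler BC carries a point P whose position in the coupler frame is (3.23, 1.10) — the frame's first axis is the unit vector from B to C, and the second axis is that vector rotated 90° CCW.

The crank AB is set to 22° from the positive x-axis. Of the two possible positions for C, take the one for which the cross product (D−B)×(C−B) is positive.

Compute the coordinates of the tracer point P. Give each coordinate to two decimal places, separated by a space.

4.39 4.13

A=(0,0), D=(9.00,0)
B = A + 3.00·(cos22°, sin22°) = (2.7816, 1.1238)
|BD| = 6.3192
circle(B,7.00) ∩ circle(D,6.00): a=4.1882, h=5.6088
  candidates: C₊=(7.9005,5.8984) cross=35.443; C₋=(5.9055,-5.1404) cross=-35.443
  mode + wants cross > 0 → take C=(7.9005,5.8984) (cross=35.443)
ex = (C−B)/|BC| = (0.7313,0.6821); ey = (-0.6821,0.7313)
P = B + 3.23·ex + 1.10·ey = (4.3933,4.1313)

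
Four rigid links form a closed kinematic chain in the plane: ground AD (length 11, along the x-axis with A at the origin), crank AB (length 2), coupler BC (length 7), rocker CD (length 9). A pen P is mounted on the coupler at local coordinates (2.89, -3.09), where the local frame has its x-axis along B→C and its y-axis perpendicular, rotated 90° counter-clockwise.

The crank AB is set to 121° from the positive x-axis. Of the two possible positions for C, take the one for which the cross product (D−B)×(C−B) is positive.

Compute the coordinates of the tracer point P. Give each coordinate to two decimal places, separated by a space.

A=(0,0), D=(11.00,0)
B = A + 2.00·(cos121°, sin121°) = (-1.0301, 1.7143)
|BD| = 12.1516
circle(B,7.00) ∩ circle(D,9.00): a=4.7591, h=5.1333
  candidates: C₊=(4.4056,6.1249) cross=62.378; C₋=(2.9572,-4.0390) cross=-62.378
  mode + wants cross > 0 → take C=(4.4056,6.1249) (cross=62.378)
ex = (C−B)/|BC| = (0.7765,0.6301); ey = (-0.6301,0.7765)
P = B + 2.89·ex + -3.09·ey = (3.1610,1.1358)

3.16 1.14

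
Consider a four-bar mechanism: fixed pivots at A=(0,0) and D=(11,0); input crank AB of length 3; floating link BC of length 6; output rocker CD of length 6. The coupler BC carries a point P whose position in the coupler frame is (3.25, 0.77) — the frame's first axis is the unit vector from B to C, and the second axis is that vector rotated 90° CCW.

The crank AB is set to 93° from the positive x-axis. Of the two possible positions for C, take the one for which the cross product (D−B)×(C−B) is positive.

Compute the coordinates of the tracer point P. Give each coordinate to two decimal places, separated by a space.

3.08 3.80

A=(0,0), D=(11.00,0)
B = A + 3.00·(cos93°, sin93°) = (-0.1570, 2.9959)
|BD| = 11.5522
circle(B,6.00) ∩ circle(D,6.00): a=5.7761, h=1.6237
  candidates: C₊=(5.8426,3.0661) cross=18.758; C₋=(5.0004,-0.0702) cross=-18.758
  mode + wants cross > 0 → take C=(5.8426,3.0661) (cross=18.758)
ex = (C−B)/|BC| = (0.9999,0.0117); ey = (-0.0117,0.9999)
P = B + 3.25·ex + 0.77·ey = (3.0838,3.8039)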